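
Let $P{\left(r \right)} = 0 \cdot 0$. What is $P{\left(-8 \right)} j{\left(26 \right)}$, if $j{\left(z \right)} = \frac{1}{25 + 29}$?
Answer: $0$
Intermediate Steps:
$P{\left(r \right)} = 0$
$j{\left(z \right)} = \frac{1}{54}$
$P{\left(-8 \right)} j{\left(26 \right)} = 0 \cdot \frac{1}{54} = 0$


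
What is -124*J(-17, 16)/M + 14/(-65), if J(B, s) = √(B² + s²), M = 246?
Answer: -14/65 - 62*√545/123 ≈ -11.983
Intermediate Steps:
-124*J(-17, 16)/M + 14/(-65) = -124*√((-17)² + 16²)/246 + 14/(-65) = -124*√(289 + 256)/246 + 14*(-1/65) = -124*√545/246 - 14/65 = -62*√545/123 - 14/65 = -14/65 - 62*√545/123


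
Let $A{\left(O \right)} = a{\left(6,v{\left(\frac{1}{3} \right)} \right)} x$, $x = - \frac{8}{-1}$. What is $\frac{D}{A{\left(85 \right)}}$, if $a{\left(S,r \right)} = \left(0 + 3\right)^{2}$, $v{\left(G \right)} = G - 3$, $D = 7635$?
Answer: $\frac{2545}{24} \approx 106.04$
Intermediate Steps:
$x = 8$ ($x = \left(-8\right) \left(-1\right) = 8$)
$v{\left(G \right)} = -3 + G$
$a{\left(S,r \right)} = 9$ ($a{\left(S,r \right)} = 3^{2} = 9$)
$A{\left(O \right)} = 72$ ($A{\left(O \right)} = 9 \cdot 8 = 72$)
$\frac{D}{A{\left(85 \right)}} = \frac{7635}{72} = 7635 \cdot \frac{1}{72} = \frac{2545}{24}$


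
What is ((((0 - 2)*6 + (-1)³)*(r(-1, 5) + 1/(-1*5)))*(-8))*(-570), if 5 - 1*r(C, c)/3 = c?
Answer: 11856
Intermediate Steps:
r(C, c) = 15 - 3*c
((((0 - 2)*6 + (-1)³)*(r(-1, 5) + 1/(-1*5)))*(-8))*(-570) = ((((0 - 2)*6 + (-1)³)*((15 - 3*5) + 1/(-1*5)))*(-8))*(-570) = (((-2*6 - 1)*((15 - 15) - 1*⅕))*(-8))*(-570) = (((-12 - 1)*(0 - ⅕))*(-8))*(-570) = (-13*(-⅕)*(-8))*(-570) = ((13/5)*(-8))*(-570) = -104/5*(-570) = 11856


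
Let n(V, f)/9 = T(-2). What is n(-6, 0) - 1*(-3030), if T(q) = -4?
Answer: 2994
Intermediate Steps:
n(V, f) = -36 (n(V, f) = 9*(-4) = -36)
n(-6, 0) - 1*(-3030) = -36 - 1*(-3030) = -36 + 3030 = 2994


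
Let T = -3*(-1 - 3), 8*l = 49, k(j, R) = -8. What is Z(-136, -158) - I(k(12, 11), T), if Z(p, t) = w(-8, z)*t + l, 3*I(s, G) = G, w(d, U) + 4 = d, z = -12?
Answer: 15185/8 ≈ 1898.1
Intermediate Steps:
w(d, U) = -4 + d
l = 49/8 (l = (⅛)*49 = 49/8 ≈ 6.1250)
T = 12 (T = -3*(-4) = 12)
I(s, G) = G/3
Z(p, t) = 49/8 - 12*t (Z(p, t) = (-4 - 8)*t + 49/8 = -12*t + 49/8 = 49/8 - 12*t)
Z(-136, -158) - I(k(12, 11), T) = (49/8 - 12*(-158)) - 12/3 = (49/8 + 1896) - 1*4 = 15217/8 - 4 = 15185/8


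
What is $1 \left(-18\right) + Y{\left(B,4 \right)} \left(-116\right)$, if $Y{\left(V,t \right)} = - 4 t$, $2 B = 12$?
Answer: $1838$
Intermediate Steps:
$B = 6$ ($B = \frac{1}{2} \cdot 12 = 6$)
$1 \left(-18\right) + Y{\left(B,4 \right)} \left(-116\right) = 1 \left(-18\right) + \left(-4\right) 4 \left(-116\right) = -18 - -1856 = -18 + 1856 = 1838$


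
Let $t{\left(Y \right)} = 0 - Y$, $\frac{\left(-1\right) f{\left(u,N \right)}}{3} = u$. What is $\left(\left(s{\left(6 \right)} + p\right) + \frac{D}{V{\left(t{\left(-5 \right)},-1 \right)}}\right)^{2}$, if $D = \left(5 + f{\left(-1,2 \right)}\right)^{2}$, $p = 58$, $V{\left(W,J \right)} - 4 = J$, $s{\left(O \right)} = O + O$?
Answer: $\frac{75076}{9} \approx 8341.8$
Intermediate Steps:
$f{\left(u,N \right)} = - 3 u$
$s{\left(O \right)} = 2 O$
$t{\left(Y \right)} = - Y$
$V{\left(W,J \right)} = 4 + J$
$D = 64$ ($D = \left(5 - -3\right)^{2} = \left(5 + 3\right)^{2} = 8^{2} = 64$)
$\left(\left(s{\left(6 \right)} + p\right) + \frac{D}{V{\left(t{\left(-5 \right)},-1 \right)}}\right)^{2} = \left(\left(2 \cdot 6 + 58\right) + \frac{64}{4 - 1}\right)^{2} = \left(\left(12 + 58\right) + \frac{64}{3}\right)^{2} = \left(70 + 64 \cdot \frac{1}{3}\right)^{2} = \left(70 + \frac{64}{3}\right)^{2} = \left(\frac{274}{3}\right)^{2} = \frac{75076}{9}$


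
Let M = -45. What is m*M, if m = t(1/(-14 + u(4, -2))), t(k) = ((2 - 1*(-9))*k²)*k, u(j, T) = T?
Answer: 495/4096 ≈ 0.12085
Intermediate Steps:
t(k) = 11*k³ (t(k) = ((2 + 9)*k²)*k = (11*k²)*k = 11*k³)
m = -11/4096 (m = 11*(1/(-14 - 2))³ = 11*(1/(-16))³ = 11*(-1/16)³ = 11*(-1/4096) = -11/4096 ≈ -0.0026855)
m*M = -11/4096*(-45) = 495/4096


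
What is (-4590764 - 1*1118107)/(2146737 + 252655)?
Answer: -5708871/2399392 ≈ -2.3793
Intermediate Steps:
(-4590764 - 1*1118107)/(2146737 + 252655) = (-4590764 - 1118107)/2399392 = -5708871*1/2399392 = -5708871/2399392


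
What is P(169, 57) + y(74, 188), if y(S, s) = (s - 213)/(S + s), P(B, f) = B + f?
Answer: 59187/262 ≈ 225.90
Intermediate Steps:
y(S, s) = (-213 + s)/(S + s)
P(169, 57) + y(74, 188) = (169 + 57) + (-213 + 188)/(74 + 188) = 226 - 25/262 = 59187/262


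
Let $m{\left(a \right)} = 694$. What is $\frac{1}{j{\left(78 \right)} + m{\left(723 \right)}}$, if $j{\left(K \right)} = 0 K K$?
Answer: $\frac{1}{694} \approx 0.0014409$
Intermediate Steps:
$j{\left(K \right)} = 0$ ($j{\left(K \right)} = 0 K^{2} = 0$)
$\frac{1}{j{\left(78 \right)} + m{\left(723 \right)}} = \frac{1}{0 + 694} = \frac{1}{694}$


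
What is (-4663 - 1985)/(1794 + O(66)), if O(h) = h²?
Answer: -1108/1025 ≈ -1.0810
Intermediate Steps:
(-4663 - 1985)/(1794 + O(66)) = (-4663 - 1985)/(1794 + 66²) = -6648/(1794 + 4356) = -6648/6150 = -6648*1/6150 = -1108/1025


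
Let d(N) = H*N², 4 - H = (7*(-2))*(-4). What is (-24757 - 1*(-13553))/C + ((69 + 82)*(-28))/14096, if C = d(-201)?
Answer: -545279417/1850850612 ≈ -0.29461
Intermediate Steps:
H = -52 (H = 4 - 7*(-2)*(-4) = 4 - (-14)*(-4) = 4 - 1*56 = 4 - 56 = -52)
d(N) = -52*N²
C = -2100852 (C = -52*(-201)² = -52*40401 = -2100852)
(-24757 - 1*(-13553))/C + ((69 + 82)*(-28))/14096 = (-24757 - 1*(-13553))/(-2100852) + ((69 + 82)*(-28))/14096 = (-24757 + 13553)*(-1/2100852) + (151*(-28))*(1/14096) = -11204*(-1/2100852) - 4228*1/14096 = 2801/525213 - 1057/3524 = -545279417/1850850612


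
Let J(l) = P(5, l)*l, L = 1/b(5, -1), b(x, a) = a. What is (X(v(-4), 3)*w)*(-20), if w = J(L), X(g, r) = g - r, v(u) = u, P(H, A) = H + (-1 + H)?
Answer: -1260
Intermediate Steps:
P(H, A) = -1 + 2*H
L = -1 (L = 1/(-1) = -1)
J(l) = 9*l (J(l) = (-1 + 2*5)*l = (-1 + 10)*l = 9*l)
w = -9 (w = 9*(-1) = -9)
(X(v(-4), 3)*w)*(-20) = ((-4 - 1*3)*(-9))*(-20) = ((-4 - 3)*(-9))*(-20) = -7*(-9)*(-20) = 63*(-20) = -1260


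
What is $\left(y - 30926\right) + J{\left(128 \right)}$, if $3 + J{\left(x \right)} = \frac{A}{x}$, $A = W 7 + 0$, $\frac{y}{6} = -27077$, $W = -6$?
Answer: $- \frac{12377045}{64} \approx -1.9339 \cdot 10^{5}$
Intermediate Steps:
$y = -162462$ ($y = 6 \left(-27077\right) = -162462$)
$A = -42$ ($A = \left(-6\right) 7 + 0 = -42 + 0 = -42$)
$J{\left(x \right)} = -3 - \frac{42}{x}$
$\left(y - 30926\right) + J{\left(128 \right)} = \left(-162462 - 30926\right) - \left(3 + \frac{42}{128}\right) = -193388 - \frac{213}{64} = - \frac{12377045}{64}$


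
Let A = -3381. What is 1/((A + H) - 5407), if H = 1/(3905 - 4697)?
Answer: -792/6960097 ≈ -0.00011379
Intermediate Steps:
H = -1/792 (H = 1/(-792) = -1/792 ≈ -0.0012626)
1/((A + H) - 5407) = 1/((-3381 - 1/792) - 5407) = 1/(-2677753/792 - 5407) = 1/(-6960097/792) = -792/6960097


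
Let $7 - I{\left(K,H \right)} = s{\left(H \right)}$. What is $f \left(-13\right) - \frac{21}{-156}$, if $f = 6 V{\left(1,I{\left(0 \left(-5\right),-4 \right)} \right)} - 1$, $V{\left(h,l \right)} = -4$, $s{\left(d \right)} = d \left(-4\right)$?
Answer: $\frac{16907}{52} \approx 325.13$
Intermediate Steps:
$s{\left(d \right)} = - 4 d$
$I{\left(K,H \right)} = 7 + 4 H$ ($I{\left(K,H \right)} = 7 - - 4 H = 7 + 4 H$)
$f = -25$ ($f = 6 \left(-4\right) - 1 = -24 - 1 = -25$)
$f \left(-13\right) - \frac{21}{-156} = \left(-25\right) \left(-13\right) - \frac{21}{-156} = 325 - - \frac{7}{52} = 325 + \frac{7}{52} = \frac{16907}{52}$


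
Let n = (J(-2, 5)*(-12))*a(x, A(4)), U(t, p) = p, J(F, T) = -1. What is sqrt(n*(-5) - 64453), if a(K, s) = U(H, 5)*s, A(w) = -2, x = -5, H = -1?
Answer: I*sqrt(63853) ≈ 252.69*I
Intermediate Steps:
a(K, s) = 5*s
n = -120 (n = (-1*(-12))*(5*(-2)) = 12*(-10) = -120)
sqrt(n*(-5) - 64453) = sqrt(-120*(-5) - 64453) = sqrt(600 - 64453) = sqrt(-63853) = I*sqrt(63853)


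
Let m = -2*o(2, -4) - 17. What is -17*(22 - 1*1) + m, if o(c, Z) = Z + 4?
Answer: -374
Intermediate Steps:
o(c, Z) = 4 + Z
m = -17 (m = -2*(4 - 4) - 17 = -2*0 - 17 = 0 - 17 = -17)
-17*(22 - 1*1) + m = -17*(22 - 1*1) - 17 = -17*(22 - 1) - 17 = -17*21 - 17 = -357 - 17 = -374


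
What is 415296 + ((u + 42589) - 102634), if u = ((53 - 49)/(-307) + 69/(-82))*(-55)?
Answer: 8944271779/25174 ≈ 3.5530e+5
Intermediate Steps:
u = 1183105/25174 (u = (4*(-1/307) + 69*(-1/82))*(-55) = (-4/307 - 69/82)*(-55) = -21511/25174*(-55) = 1183105/25174 ≈ 46.997)
415296 + ((u + 42589) - 102634) = 415296 + ((1183105/25174 + 42589) - 102634) = 415296 + (1073318591/25174 - 102634) = 415296 - 1510389725/25174 = 8944271779/25174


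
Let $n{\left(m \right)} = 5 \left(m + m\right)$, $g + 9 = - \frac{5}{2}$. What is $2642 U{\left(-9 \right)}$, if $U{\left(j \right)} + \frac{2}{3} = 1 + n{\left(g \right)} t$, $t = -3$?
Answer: $\frac{2737112}{3} \approx 9.1237 \cdot 10^{5}$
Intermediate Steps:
$g = - \frac{23}{2}$ ($g = -9 - \frac{5}{2} = - \frac{23}{2} \approx -11.5$)
$n{\left(m \right)} = 10 m$ ($n{\left(m \right)} = 5 \cdot 2 m = 10 m$)
$U{\left(j \right)} = \frac{1036}{3}$ ($U{\left(j \right)} = - \frac{2}{3} + \left(1 + 10 \left(- \frac{23}{2}\right) \left(-3\right)\right) = - \frac{2}{3} + \left(1 - -345\right) = - \frac{2}{3} + \left(1 + 345\right) = - \frac{2}{3} + 346 = \frac{1036}{3}$)
$2642 U{\left(-9 \right)} = 2642 \cdot \frac{1036}{3} = \frac{2737112}{3}$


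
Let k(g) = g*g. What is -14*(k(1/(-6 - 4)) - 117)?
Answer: 81893/50 ≈ 1637.9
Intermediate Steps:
k(g) = g²
-14*(k(1/(-6 - 4)) - 117) = -14*((1/(-6 - 4))² - 117) = -14*((1/(-10))² - 117) = -14*((-⅒)² - 117) = -14*(1/100 - 117) = -14*(-11699/100) = 81893/50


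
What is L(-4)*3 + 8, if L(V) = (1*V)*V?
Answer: 56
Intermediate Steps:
L(V) = V**2 (L(V) = V*V = V**2)
L(-4)*3 + 8 = (-4)**2*3 + 8 = 16*3 + 8 = 48 + 8 = 56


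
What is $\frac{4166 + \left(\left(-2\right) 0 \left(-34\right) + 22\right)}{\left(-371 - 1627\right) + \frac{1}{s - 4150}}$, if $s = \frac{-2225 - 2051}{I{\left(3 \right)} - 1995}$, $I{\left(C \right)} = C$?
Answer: $- \frac{720905219}{343927603} \approx -2.0961$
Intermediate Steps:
$s = \frac{1069}{498}$ ($s = \frac{-2225 - 2051}{3 - 1995} = - \frac{4276}{-1992} = \left(-4276\right) \left(- \frac{1}{1992}\right) = \frac{1069}{498} \approx 2.1466$)
$\frac{4166 + \left(\left(-2\right) 0 \left(-34\right) + 22\right)}{\left(-371 - 1627\right) + \frac{1}{s - 4150}} = \frac{4166 + \left(\left(-2\right) 0 \left(-34\right) + 22\right)}{\left(-371 - 1627\right) + \frac{1}{\frac{1069}{498} - 4150}} = \frac{4166 + \left(0 \left(-34\right) + 22\right)}{\left(-371 - 1627\right) + \frac{1}{- \frac{2065631}{498}}} = \frac{4166 + \left(0 + 22\right)}{-1998 - \frac{498}{2065631}} = \frac{4166 + 22}{- \frac{4127131236}{2065631}} = 4188 \left(- \frac{2065631}{4127131236}\right) = - \frac{720905219}{343927603}$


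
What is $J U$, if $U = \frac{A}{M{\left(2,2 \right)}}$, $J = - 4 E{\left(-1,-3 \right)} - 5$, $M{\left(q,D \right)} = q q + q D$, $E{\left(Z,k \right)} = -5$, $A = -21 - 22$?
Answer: $- \frac{645}{8} \approx -80.625$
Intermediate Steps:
$A = -43$ ($A = -21 - 22 = -43$)
$M{\left(q,D \right)} = q^{2} + D q$
$J = 15$ ($J = \left(-4\right) \left(-5\right) - 5 = 20 - 5 = 15$)
$U = - \frac{43}{8}$ ($U = - \frac{43}{2 \left(2 + 2\right)} = - \frac{43}{2 \cdot 4} = - \frac{43}{8} \approx -5.375$)
$J U = 15 \left(- \frac{43}{8}\right) = - \frac{645}{8}$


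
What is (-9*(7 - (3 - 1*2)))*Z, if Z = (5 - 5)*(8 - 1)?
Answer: 0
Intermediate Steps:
Z = 0 (Z = 0*7 = 0)
(-9*(7 - (3 - 1*2)))*Z = -9*(7 - (3 - 1*2))*0 = -9*(7 - (3 - 2))*0 = -9*(7 - 1*1)*0 = -9*(7 - 1)*0 = -9*6*0 = -54*0 = 0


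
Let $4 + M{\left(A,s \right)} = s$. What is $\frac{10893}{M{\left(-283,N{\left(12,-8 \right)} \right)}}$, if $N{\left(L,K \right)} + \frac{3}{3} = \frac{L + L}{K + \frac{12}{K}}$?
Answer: $- \frac{206967}{143} \approx -1447.3$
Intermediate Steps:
$N{\left(L,K \right)} = -1 + \frac{2 L}{K + \frac{12}{K}}$ ($N{\left(L,K \right)} = -1 + \frac{L + L}{K + \frac{12}{K}} = -1 + \frac{2 L}{K + \frac{12}{K}}$)
$M{\left(A,s \right)} = -4 + s$
$\frac{10893}{M{\left(-283,N{\left(12,-8 \right)} \right)}} = \frac{10893}{-4 + \frac{-12 - \left(-8\right)^{2} + 2 \left(-8\right) 12}{12 + \left(-8\right)^{2}}} = \frac{10893}{-4 + \frac{-12 - 64 - 192}{12 + 64}} = \frac{10893}{-4 + \frac{-12 - 64 - 192}{76}} = \frac{10893}{-4 + \frac{1}{76} \left(-268\right)} = \frac{10893}{-4 - \frac{67}{19}} = \frac{10893}{- \frac{143}{19}} = 10893 \left(- \frac{19}{143}\right) = - \frac{206967}{143}$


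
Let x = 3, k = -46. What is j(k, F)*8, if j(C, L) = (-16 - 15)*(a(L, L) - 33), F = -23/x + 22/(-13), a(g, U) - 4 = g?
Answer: 371008/39 ≈ 9513.0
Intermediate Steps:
a(g, U) = 4 + g
F = -365/39 (F = -23/3 + 22/(-13) = -23*1/3 + 22*(-1/13) = -23/3 - 22/13 = -365/39 ≈ -9.3590)
j(C, L) = 899 - 31*L (j(C, L) = (-16 - 15)*((4 + L) - 33) = -31*(-29 + L) = 899 - 31*L)
j(k, F)*8 = (899 - 31*(-365/39))*8 = (899 + 11315/39)*8 = (46376/39)*8 = 371008/39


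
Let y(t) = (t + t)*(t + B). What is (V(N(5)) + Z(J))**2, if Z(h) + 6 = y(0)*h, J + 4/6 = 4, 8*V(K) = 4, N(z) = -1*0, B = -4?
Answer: 121/4 ≈ 30.250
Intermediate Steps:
N(z) = 0
V(K) = 1/2 (V(K) = (1/8)*4 = 1/2)
y(t) = 2*t*(-4 + t) (y(t) = (t + t)*(t - 4) = (2*t)*(-4 + t) = 2*t*(-4 + t))
J = 10/3 (J = -2/3 + 4 = 10/3 ≈ 3.3333)
Z(h) = -6 (Z(h) = -6 + (2*0*(-4 + 0))*h = -6 + (2*0*(-4))*h = -6 + 0*h = -6 + 0 = -6)
(V(N(5)) + Z(J))**2 = (1/2 - 6)**2 = (-11/2)**2 = 121/4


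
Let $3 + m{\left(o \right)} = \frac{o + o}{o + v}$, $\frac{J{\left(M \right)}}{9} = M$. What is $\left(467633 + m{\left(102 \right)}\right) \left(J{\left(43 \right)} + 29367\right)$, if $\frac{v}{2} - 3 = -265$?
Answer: $\frac{2935822062312}{211} \approx 1.3914 \cdot 10^{10}$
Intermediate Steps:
$v = -524$ ($v = 6 + 2 \left(-265\right) = 6 - 530 = -524$)
$J{\left(M \right)} = 9 M$
$m{\left(o \right)} = -3 + \frac{2 o}{-524 + o}$ ($m{\left(o \right)} = -3 + \frac{o + o}{o - 524} = -3 + \frac{2 o}{-524 + o}$)
$\left(467633 + m{\left(102 \right)}\right) \left(J{\left(43 \right)} + 29367\right) = \left(467633 + \frac{1572 - 102}{-524 + 102}\right) \left(9 \cdot 43 + 29367\right) = \left(467633 + \frac{1572 - 102}{-422}\right) \left(387 + 29367\right) = \left(467633 - \frac{735}{211}\right) 29754 = \frac{98669828}{211} \cdot 29754 = \frac{2935822062312}{211}$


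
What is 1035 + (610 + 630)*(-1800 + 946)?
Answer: -1057925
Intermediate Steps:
1035 + (610 + 630)*(-1800 + 946) = 1035 + 1240*(-854) = 1035 - 1058960 = -1057925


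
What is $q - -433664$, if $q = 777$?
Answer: $434441$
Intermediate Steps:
$q - -433664 = 777 - -433664 = 777 + 433664 = 434441$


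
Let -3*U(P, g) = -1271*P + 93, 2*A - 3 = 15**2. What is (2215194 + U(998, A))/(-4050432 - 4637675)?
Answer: -7913947/26064321 ≈ -0.30363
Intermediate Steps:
A = 114 (A = 3/2 + (1/2)*15**2 = 3/2 + (1/2)*225 = 3/2 + 225/2 = 114)
U(P, g) = -31 + 1271*P/3 (U(P, g) = -(-1271*P + 93)/3 = -(93 - 1271*P)/3 = -31 + 1271*P/3)
(2215194 + U(998, A))/(-4050432 - 4637675) = (2215194 + (-31 + (1271/3)*998))/(-4050432 - 4637675) = (2215194 + (-31 + 1268458/3))/(-8688107) = (2215194 + 1268365/3)*(-1/8688107) = (7913947/3)*(-1/8688107) = -7913947/26064321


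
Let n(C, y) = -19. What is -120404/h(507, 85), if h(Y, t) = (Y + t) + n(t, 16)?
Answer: -120404/573 ≈ -210.13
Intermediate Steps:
h(Y, t) = -19 + Y + t (h(Y, t) = (Y + t) - 19 = -19 + Y + t)
-120404/h(507, 85) = -120404/(-19 + 507 + 85) = -120404/573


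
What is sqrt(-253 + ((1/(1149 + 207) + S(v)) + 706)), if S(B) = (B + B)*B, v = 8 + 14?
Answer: sqrt(653211303)/678 ≈ 37.696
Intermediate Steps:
v = 22
S(B) = 2*B**2 (S(B) = (2*B)*B = 2*B**2)
sqrt(-253 + ((1/(1149 + 207) + S(v)) + 706)) = sqrt(-253 + ((1/(1149 + 207) + 2*22**2) + 706)) = sqrt(-253 + ((1/1356 + 2*484) + 706)) = sqrt(-253 + ((1/1356 + 968) + 706)) = sqrt(-253 + (1312609/1356 + 706)) = sqrt(-253 + 2269945/1356) = sqrt(1926877/1356) = sqrt(653211303)/678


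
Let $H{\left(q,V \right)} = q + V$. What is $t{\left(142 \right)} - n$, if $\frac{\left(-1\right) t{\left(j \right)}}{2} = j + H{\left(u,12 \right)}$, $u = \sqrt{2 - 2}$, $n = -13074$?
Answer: $12766$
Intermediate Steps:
$u = 0$ ($u = \sqrt{0} = 0$)
$H{\left(q,V \right)} = V + q$
$t{\left(j \right)} = -24 - 2 j$ ($t{\left(j \right)} = - 2 \left(j + \left(12 + 0\right)\right) = - 2 \left(j + 12\right) = - 2 \left(12 + j\right) = -24 - 2 j$)
$t{\left(142 \right)} - n = \left(-24 - 284\right) - -13074 = \left(-24 - 284\right) + 13074 = -308 + 13074 = 12766$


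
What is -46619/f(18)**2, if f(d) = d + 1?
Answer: -46619/361 ≈ -129.14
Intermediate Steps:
f(d) = 1 + d
-46619/f(18)**2 = -46619/(1 + 18)**2 = -46619/(19**2) = -46619/361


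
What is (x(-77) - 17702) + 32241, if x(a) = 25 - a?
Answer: 14641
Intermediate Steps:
(x(-77) - 17702) + 32241 = ((25 - 1*(-77)) - 17702) + 32241 = ((25 + 77) - 17702) + 32241 = (102 - 17702) + 32241 = -17600 + 32241 = 14641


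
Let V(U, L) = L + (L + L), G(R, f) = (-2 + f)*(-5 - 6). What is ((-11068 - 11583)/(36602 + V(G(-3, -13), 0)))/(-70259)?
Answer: 22651/2571619918 ≈ 8.8081e-6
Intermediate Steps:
G(R, f) = 22 - 11*f (G(R, f) = (-2 + f)*(-11) = 22 - 11*f)
V(U, L) = 3*L (V(U, L) = L + 2*L = 3*L)
((-11068 - 11583)/(36602 + V(G(-3, -13), 0)))/(-70259) = ((-11068 - 11583)/(36602 + 3*0))/(-70259) = -22651/(36602 + 0)*(-1/70259) = -22651/36602*(-1/70259) = 22651/2571619918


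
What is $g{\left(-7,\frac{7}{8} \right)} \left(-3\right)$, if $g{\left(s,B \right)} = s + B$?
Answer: $\frac{147}{8} \approx 18.375$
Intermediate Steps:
$g{\left(s,B \right)} = B + s$
$g{\left(-7,\frac{7}{8} \right)} \left(-3\right) = \left(\frac{7}{8} - 7\right) \left(-3\right) = \left(- \frac{49}{8}\right) \left(-3\right) = \frac{147}{8}$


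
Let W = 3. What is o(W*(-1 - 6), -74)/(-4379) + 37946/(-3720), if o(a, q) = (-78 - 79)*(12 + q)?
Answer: -101188007/8144940 ≈ -12.423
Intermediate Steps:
o(a, q) = -1884 - 157*q (o(a, q) = -157*(12 + q) = -1884 - 157*q)
o(W*(-1 - 6), -74)/(-4379) + 37946/(-3720) = (-1884 - 157*(-74))/(-4379) + 37946/(-3720) = (-1884 + 11618)*(-1/4379) + 37946*(-1/3720) = 9734*(-1/4379) - 18973/1860 = -9734/4379 - 18973/1860 = -101188007/8144940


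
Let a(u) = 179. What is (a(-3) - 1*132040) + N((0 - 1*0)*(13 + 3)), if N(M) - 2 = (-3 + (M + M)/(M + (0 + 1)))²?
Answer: -131850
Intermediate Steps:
N(M) = 2 + (-3 + 2*M/(1 + M))² (N(M) = 2 + (-3 + (M + M)/(M + (0 + 1)))² = 2 + (-3 + (2*M)/(M + 1))² = 2 + (-3 + (2*M)/(1 + M))² = 2 + (-3 + 2*M/(1 + M))²)
(a(-3) - 1*132040) + N((0 - 1*0)*(13 + 3)) = (179 - 1*132040) + (2 + (3 + (0 - 1*0)*(13 + 3))²/(1 + (0 - 1*0)*(13 + 3))²) = (179 - 132040) + (2 + (3 + (0 + 0)*16)²/(1 + (0 + 0)*16)²) = -131861 + (2 + (3 + 0*16)²/(1 + 0*16)²) = -131861 + (2 + (3 + 0)²/(1 + 0)²) = -131861 + (2 + 3²/1²) = -131861 + (2 + 1*9) = -131861 + (2 + 9) = -131861 + 11 = -131850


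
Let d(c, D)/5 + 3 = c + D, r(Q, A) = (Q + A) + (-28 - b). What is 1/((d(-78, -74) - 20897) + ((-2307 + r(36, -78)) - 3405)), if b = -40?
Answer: -1/27414 ≈ -3.6478e-5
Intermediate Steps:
r(Q, A) = 12 + A + Q (r(Q, A) = (Q + A) + (-28 - 1*(-40)) = (A + Q) + (-28 + 40) = (A + Q) + 12 = 12 + A + Q)
d(c, D) = -15 + 5*D + 5*c (d(c, D) = -15 + 5*(c + D) = -15 + 5*(D + c) = -15 + (5*D + 5*c) = -15 + 5*D + 5*c)
1/((d(-78, -74) - 20897) + ((-2307 + r(36, -78)) - 3405)) = 1/(((-15 + 5*(-74) + 5*(-78)) - 20897) + ((-2307 + (12 - 78 + 36)) - 3405)) = 1/(((-15 - 370 - 390) - 20897) + ((-2307 - 30) - 3405)) = 1/((-775 - 20897) + (-2337 - 3405)) = 1/(-21672 - 5742) = 1/(-27414) = -1/27414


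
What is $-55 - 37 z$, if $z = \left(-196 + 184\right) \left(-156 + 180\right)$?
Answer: $10601$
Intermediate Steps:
$z = -288$ ($z = \left(-12\right) 24 = -288$)
$-55 - 37 z = -55 - -10656 = -55 + 10656 = 10601$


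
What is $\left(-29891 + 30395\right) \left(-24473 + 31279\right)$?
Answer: $3430224$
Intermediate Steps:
$\left(-29891 + 30395\right) \left(-24473 + 31279\right) = 504 \cdot 6806 = 3430224$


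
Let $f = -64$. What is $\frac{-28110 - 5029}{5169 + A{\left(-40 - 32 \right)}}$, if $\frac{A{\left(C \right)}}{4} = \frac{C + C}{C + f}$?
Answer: $- \frac{563363}{87945} \approx -6.4059$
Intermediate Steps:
$A{\left(C \right)} = \frac{8 C}{-64 + C}$ ($A{\left(C \right)} = 4 \frac{C + C}{C - 64} = 4 \frac{2 C}{-64 + C} = \frac{8 C}{-64 + C}$)
$\frac{-28110 - 5029}{5169 + A{\left(-40 - 32 \right)}} = \frac{-28110 - 5029}{5169 + \frac{8 \left(-40 - 32\right)}{-64 - 72}} = - \frac{33139}{5169 + \frac{8 \left(-40 - 32\right)}{-64 - 72}} = - \frac{33139}{5169 + 8 \left(-72\right) \frac{1}{-64 - 72}} = - \frac{33139}{5169 + 8 \left(-72\right) \frac{1}{-136}} = - \frac{33139}{5169 + 8 \left(-72\right) \left(- \frac{1}{136}\right)} = - \frac{33139}{5169 + \frac{72}{17}} = - \frac{33139}{\frac{87945}{17}} = \left(-33139\right) \frac{17}{87945} = - \frac{563363}{87945}$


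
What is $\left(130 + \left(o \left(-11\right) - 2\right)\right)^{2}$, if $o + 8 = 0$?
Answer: $46656$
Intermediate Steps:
$o = -8$ ($o = -8 + 0 = -8$)
$\left(130 + \left(o \left(-11\right) - 2\right)\right)^{2} = \left(130 - -86\right)^{2} = \left(130 + \left(88 - 2\right)\right)^{2} = \left(130 + 86\right)^{2} = 216^{2} = 46656$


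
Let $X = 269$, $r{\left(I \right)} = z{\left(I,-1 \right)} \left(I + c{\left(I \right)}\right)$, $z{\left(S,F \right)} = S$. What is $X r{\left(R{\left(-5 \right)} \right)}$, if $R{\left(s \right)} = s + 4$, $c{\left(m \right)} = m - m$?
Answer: $269$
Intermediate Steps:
$c{\left(m \right)} = 0$
$R{\left(s \right)} = 4 + s$
$r{\left(I \right)} = I^{2}$ ($r{\left(I \right)} = I \left(I + 0\right) = I I = I^{2}$)
$X r{\left(R{\left(-5 \right)} \right)} = 269 \left(4 - 5\right)^{2} = 269 \left(-1\right)^{2} = 269 \cdot 1 = 269$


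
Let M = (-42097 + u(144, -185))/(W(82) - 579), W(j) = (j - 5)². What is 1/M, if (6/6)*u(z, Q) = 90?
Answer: -5350/42007 ≈ -0.12736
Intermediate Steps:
W(j) = (-5 + j)²
u(z, Q) = 90
M = -42007/5350 (M = (-42097 + 90)/((-5 + 82)² - 579) = -42007/(77² - 579) = -42007/(5929 - 579) = -42007/5350 ≈ -7.8518)
1/M = 1/(-42007/5350) = -5350/42007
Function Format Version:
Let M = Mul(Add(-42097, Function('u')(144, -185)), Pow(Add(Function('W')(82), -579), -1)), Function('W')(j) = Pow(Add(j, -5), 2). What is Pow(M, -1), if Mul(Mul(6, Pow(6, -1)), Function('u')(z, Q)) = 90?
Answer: Rational(-5350, 42007) ≈ -0.12736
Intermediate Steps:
Function('W')(j) = Pow(Add(-5, j), 2)
Function('u')(z, Q) = 90
M = Rational(-42007, 5350) (M = Mul(Add(-42097, 90), Pow(Add(Pow(Add(-5, 82), 2), -579), -1)) = Mul(-42007, Pow(Add(Pow(77, 2), -579), -1)) = Mul(-42007, Pow(Add(5929, -579), -1)) = Mul(-42007, Pow(5350, -1)) = Mul(-42007, Rational(1, 5350)) = Rational(-42007, 5350) ≈ -7.8518)
Pow(M, -1) = Pow(Rational(-42007, 5350), -1) = Rational(-5350, 42007)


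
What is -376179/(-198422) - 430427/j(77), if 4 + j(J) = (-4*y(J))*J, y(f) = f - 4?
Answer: 46932849773/2231056968 ≈ 21.036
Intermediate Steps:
y(f) = -4 + f
j(J) = -4 + J*(16 - 4*J) (j(J) = -4 + (-4*(-4 + J))*J = -4 + (16 - 4*J)*J = -4 + J*(16 - 4*J))
-376179/(-198422) - 430427/j(77) = -376179/(-198422) - 430427/(-4 - 4*77*(-4 + 77)) = -376179*(-1/198422) - 430427/(-4 - 4*77*73) = 376179/198422 - 430427/(-4 - 22484) = 376179/198422 - 430427/(-22488) = 376179/198422 - 430427*(-1/22488) = 376179/198422 + 430427/22488 = 46932849773/2231056968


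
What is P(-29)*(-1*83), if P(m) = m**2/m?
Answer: 2407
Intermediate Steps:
P(m) = m
P(-29)*(-1*83) = -(-29)*83 = -29*(-83) = 2407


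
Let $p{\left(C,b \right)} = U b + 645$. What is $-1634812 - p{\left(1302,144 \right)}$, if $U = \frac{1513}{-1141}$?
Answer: $- \frac{1865838565}{1141} \approx -1.6353 \cdot 10^{6}$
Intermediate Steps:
$U = - \frac{1513}{1141}$ ($U = 1513 \left(- \frac{1}{1141}\right) = - \frac{1513}{1141} \approx -1.326$)
$p{\left(C,b \right)} = 645 - \frac{1513 b}{1141}$ ($p{\left(C,b \right)} = - \frac{1513 b}{1141} + 645 = 645 - \frac{1513 b}{1141}$)
$-1634812 - p{\left(1302,144 \right)} = -1634812 - \left(645 - \frac{217872}{1141}\right) = -1634812 - \frac{518073}{1141} = - \frac{1865838565}{1141}$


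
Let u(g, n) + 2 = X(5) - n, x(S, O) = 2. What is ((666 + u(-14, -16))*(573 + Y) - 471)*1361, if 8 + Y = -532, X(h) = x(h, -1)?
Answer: 29989635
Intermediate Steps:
X(h) = 2
Y = -540 (Y = -8 - 532 = -540)
u(g, n) = -n (u(g, n) = -2 + (2 - n) = -n)
((666 + u(-14, -16))*(573 + Y) - 471)*1361 = ((666 - 1*(-16))*(573 - 540) - 471)*1361 = ((666 + 16)*33 - 471)*1361 = (682*33 - 471)*1361 = (22506 - 471)*1361 = 22035*1361 = 29989635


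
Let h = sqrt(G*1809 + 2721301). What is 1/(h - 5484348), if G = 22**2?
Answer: -5484348/30078069388247 - sqrt(3596857)/30078069388247 ≈ -1.8240e-7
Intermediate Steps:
G = 484
h = sqrt(3596857) (h = sqrt(484*1809 + 2721301) = sqrt(875556 + 2721301) = sqrt(3596857) ≈ 1896.5)
1/(h - 5484348) = 1/(sqrt(3596857) - 5484348) = 1/(-5484348 + sqrt(3596857))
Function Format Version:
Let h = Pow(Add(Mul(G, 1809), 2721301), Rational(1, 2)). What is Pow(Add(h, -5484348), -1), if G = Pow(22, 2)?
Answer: Add(Rational(-5484348, 30078069388247), Mul(Rational(-1, 30078069388247), Pow(3596857, Rational(1, 2)))) ≈ -1.8240e-7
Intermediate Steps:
G = 484
h = Pow(3596857, Rational(1, 2)) (h = Pow(Add(Mul(484, 1809), 2721301), Rational(1, 2)) = Pow(Add(875556, 2721301), Rational(1, 2)) = Pow(3596857, Rational(1, 2)) ≈ 1896.5)
Pow(Add(h, -5484348), -1) = Pow(Add(Pow(3596857, Rational(1, 2)), -5484348), -1) = Pow(Add(-5484348, Pow(3596857, Rational(1, 2))), -1)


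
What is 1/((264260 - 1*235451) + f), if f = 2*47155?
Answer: 1/123119 ≈ 8.1222e-6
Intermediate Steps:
f = 94310
1/((264260 - 1*235451) + f) = 1/((264260 - 1*235451) + 94310) = 1/((264260 - 235451) + 94310) = 1/(28809 + 94310) = 1/123119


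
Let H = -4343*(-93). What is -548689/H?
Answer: -548689/403899 ≈ -1.3585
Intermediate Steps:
H = 403899
-548689/H = -548689/403899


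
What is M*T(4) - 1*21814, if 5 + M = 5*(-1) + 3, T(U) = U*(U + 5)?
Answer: -22066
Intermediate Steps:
T(U) = U*(5 + U)
M = -7 (M = -5 + (5*(-1) + 3) = -5 + (-5 + 3) = -5 - 2 = -7)
M*T(4) - 1*21814 = -28*(5 + 4) - 1*21814 = -28*9 - 21814 = -7*36 - 21814 = -252 - 21814 = -22066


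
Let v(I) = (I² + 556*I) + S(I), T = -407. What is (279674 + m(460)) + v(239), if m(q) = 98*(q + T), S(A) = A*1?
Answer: 475112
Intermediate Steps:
S(A) = A
v(I) = I² + 557*I (v(I) = (I² + 556*I) + I = I² + 557*I)
m(q) = -39886 + 98*q (m(q) = 98*(q - 407) = 98*(-407 + q) = -39886 + 98*q)
(279674 + m(460)) + v(239) = (279674 + (-39886 + 98*460)) + 239*(557 + 239) = (279674 + (-39886 + 45080)) + 239*796 = (279674 + 5194) + 190244 = 284868 + 190244 = 475112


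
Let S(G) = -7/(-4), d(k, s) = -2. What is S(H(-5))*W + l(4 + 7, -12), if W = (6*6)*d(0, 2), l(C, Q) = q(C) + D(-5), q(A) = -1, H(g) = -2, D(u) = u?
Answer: -132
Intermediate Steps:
S(G) = 7/4 (S(G) = -7*(-1/4) = 7/4)
l(C, Q) = -6 (l(C, Q) = -1 - 5 = -6)
W = -72 (W = (6*6)*(-2) = 36*(-2) = -72)
S(H(-5))*W + l(4 + 7, -12) = (7/4)*(-72) - 6 = -126 - 6 = -132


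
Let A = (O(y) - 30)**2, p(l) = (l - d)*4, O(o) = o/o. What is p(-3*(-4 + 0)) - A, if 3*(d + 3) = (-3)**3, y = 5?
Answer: -745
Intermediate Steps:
d = -12 (d = -3 + (1/3)*(-3)**3 = -3 + (1/3)*(-27) = -3 - 9 = -12)
O(o) = 1
p(l) = 48 + 4*l (p(l) = (l - 1*(-12))*4 = (l + 12)*4 = (12 + l)*4 = 48 + 4*l)
A = 841 (A = (1 - 30)**2 = (-29)**2 = 841)
p(-3*(-4 + 0)) - A = (48 + 4*(-3*(-4 + 0))) - 1*841 = (48 + 4*(-3*(-4))) - 841 = (48 + 4*12) - 841 = (48 + 48) - 841 = 96 - 841 = -745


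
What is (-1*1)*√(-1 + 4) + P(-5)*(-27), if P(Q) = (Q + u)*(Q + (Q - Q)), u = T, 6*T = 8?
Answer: -495 - √3 ≈ -496.73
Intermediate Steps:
T = 4/3 (T = (⅙)*8 = 4/3 ≈ 1.3333)
u = 4/3 ≈ 1.3333
P(Q) = Q*(4/3 + Q) (P(Q) = (Q + 4/3)*(Q + (Q - Q)) = (4/3 + Q)*(Q + 0) = (4/3 + Q)*Q = Q*(4/3 + Q))
(-1*1)*√(-1 + 4) + P(-5)*(-27) = (-1*1)*√(-1 + 4) + ((⅓)*(-5)*(4 + 3*(-5)))*(-27) = -√3 + ((⅓)*(-5)*(4 - 15))*(-27) = -√3 + ((⅓)*(-5)*(-11))*(-27) = -√3 + (55/3)*(-27) = -√3 - 495 = -495 - √3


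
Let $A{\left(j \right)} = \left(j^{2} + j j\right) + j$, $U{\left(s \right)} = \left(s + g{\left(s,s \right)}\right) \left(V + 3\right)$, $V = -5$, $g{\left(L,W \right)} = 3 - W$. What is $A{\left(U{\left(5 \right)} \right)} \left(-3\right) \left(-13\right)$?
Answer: $2574$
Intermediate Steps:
$U{\left(s \right)} = -6$ ($U{\left(s \right)} = \left(s - \left(-3 + s\right)\right) \left(-5 + 3\right) = 3 \left(-2\right) = -6$)
$A{\left(j \right)} = j + 2 j^{2}$ ($A{\left(j \right)} = \left(j^{2} + j^{2}\right) + j = 2 j^{2} + j = j + 2 j^{2}$)
$A{\left(U{\left(5 \right)} \right)} \left(-3\right) \left(-13\right) = - 6 \left(1 + 2 \left(-6\right)\right) \left(-3\right) \left(-13\right) = - 6 \left(1 - 12\right) \left(-3\right) \left(-13\right) = \left(-6\right) \left(-11\right) \left(-3\right) \left(-13\right) = 66 \left(-3\right) \left(-13\right) = \left(-198\right) \left(-13\right) = 2574$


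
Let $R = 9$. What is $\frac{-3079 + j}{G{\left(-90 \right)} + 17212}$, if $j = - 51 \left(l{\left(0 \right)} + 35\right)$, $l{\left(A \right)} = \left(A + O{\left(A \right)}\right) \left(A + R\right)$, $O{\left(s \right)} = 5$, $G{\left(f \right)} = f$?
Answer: $- \frac{7159}{17122} \approx -0.41812$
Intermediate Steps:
$l{\left(A \right)} = \left(5 + A\right) \left(9 + A\right)$ ($l{\left(A \right)} = \left(A + 5\right) \left(A + 9\right) = \left(5 + A\right) \left(9 + A\right)$)
$j = -4080$ ($j = - 51 \left(\left(45 + 0^{2} + 14 \cdot 0\right) + 35\right) = - 51 \left(\left(45 + 0 + 0\right) + 35\right) = - 51 \left(45 + 35\right) = \left(-51\right) 80 = -4080$)
$\frac{-3079 + j}{G{\left(-90 \right)} + 17212} = \frac{-3079 - 4080}{-90 + 17212} = - \frac{7159}{17122}$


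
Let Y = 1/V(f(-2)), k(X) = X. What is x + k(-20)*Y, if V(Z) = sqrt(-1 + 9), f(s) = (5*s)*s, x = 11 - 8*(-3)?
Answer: 35 - 5*sqrt(2) ≈ 27.929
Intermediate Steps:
x = 35 (x = 11 + 24 = 35)
f(s) = 5*s**2
V(Z) = 2*sqrt(2) (V(Z) = sqrt(8) = 2*sqrt(2))
Y = sqrt(2)/4 (Y = 1/(2*sqrt(2)) = sqrt(2)/4 ≈ 0.35355)
x + k(-20)*Y = 35 - 5*sqrt(2)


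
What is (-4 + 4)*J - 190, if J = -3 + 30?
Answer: -190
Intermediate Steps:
J = 27
(-4 + 4)*J - 190 = (-4 + 4)*27 - 190 = 0*27 - 190 = 0 - 190 = -190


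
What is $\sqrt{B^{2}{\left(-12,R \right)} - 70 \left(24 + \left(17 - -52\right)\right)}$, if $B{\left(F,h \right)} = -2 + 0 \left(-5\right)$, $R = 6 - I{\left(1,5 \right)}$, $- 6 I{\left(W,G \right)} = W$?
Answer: $i \sqrt{6506} \approx 80.66 i$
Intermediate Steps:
$I{\left(W,G \right)} = - \frac{W}{6}$
$R = \frac{37}{6}$ ($R = 6 - \left(- \frac{1}{6}\right) 1 = 6 - - \frac{1}{6} = 6 + \frac{1}{6} = \frac{37}{6} \approx 6.1667$)
$B{\left(F,h \right)} = -2$ ($B{\left(F,h \right)} = -2 + 0 = -2$)
$\sqrt{B^{2}{\left(-12,R \right)} - 70 \left(24 + \left(17 - -52\right)\right)} = \sqrt{\left(-2\right)^{2} - 70 \left(24 + \left(17 - -52\right)\right)} = \sqrt{4 - 70 \left(24 + \left(17 + 52\right)\right)} = \sqrt{4 - 70 \left(24 + 69\right)} = \sqrt{4 - 6510} = \sqrt{-6506} = i \sqrt{6506}$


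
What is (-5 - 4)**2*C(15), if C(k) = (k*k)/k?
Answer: 1215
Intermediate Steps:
C(k) = k (C(k) = k**2/k = k)
(-5 - 4)**2*C(15) = (-5 - 4)**2*15 = (-9)**2*15 = 81*15 = 1215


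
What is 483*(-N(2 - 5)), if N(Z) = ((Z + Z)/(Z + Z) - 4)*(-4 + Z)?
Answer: -10143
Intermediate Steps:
N(Z) = 12 - 3*Z (N(Z) = ((2*Z)/((2*Z)) - 4)*(-4 + Z) = ((2*Z)*(1/(2*Z)) - 4)*(-4 + Z) = (1 - 4)*(-4 + Z) = -3*(-4 + Z) = 12 - 3*Z)
483*(-N(2 - 5)) = 483*(-(12 - 3*(2 - 5))) = 483*(-(12 - 3*(-3))) = 483*(-(12 + 9)) = 483*(-1*21) = 483*(-21) = -10143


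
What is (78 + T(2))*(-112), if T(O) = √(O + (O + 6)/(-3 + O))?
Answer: -8736 - 112*I*√6 ≈ -8736.0 - 274.34*I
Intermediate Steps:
T(O) = √(O + (6 + O)/(-3 + O))
(78 + T(2))*(-112) = (78 + √((6 + 2 + 2*(-3 + 2))/(-3 + 2)))*(-112) = (78 + √((6 + 2 + 2*(-1))/(-1)))*(-112) = (78 + √(-(6 + 2 - 2)))*(-112) = (78 + √(-1*6))*(-112) = (78 + √(-6))*(-112) = (78 + I*√6)*(-112) = -8736 - 112*I*√6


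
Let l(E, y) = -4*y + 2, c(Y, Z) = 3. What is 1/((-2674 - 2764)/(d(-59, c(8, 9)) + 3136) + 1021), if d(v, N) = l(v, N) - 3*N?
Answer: 3117/3177019 ≈ 0.00098111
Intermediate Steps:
l(E, y) = 2 - 4*y
d(v, N) = 2 - 7*N (d(v, N) = (2 - 4*N) - 3*N = 2 - 7*N)
1/((-2674 - 2764)/(d(-59, c(8, 9)) + 3136) + 1021) = 1/((-2674 - 2764)/((2 - 7*3) + 3136) + 1021) = 1/(-5438/((2 - 21) + 3136) + 1021) = 1/(-5438/(-19 + 3136) + 1021) = 1/(-5438/3117 + 1021) = 1/(3177019/3117) = 3117/3177019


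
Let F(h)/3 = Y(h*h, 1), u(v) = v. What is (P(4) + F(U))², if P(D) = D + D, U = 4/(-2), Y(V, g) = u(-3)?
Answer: 1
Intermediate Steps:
Y(V, g) = -3
U = -2 (U = 4*(-½) = -2)
F(h) = -9 (F(h) = 3*(-3) = -9)
P(D) = 2*D
(P(4) + F(U))² = (2*4 - 9)² = (8 - 9)² = (-1)² = 1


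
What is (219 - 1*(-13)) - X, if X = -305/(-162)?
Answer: 37279/162 ≈ 230.12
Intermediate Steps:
X = 305/162 (X = -305*(-1/162) = 305/162 ≈ 1.8827)
(219 - 1*(-13)) - X = (219 - 1*(-13)) - 1*305/162 = (219 + 13) - 305/162 = 232 - 305/162 = 37279/162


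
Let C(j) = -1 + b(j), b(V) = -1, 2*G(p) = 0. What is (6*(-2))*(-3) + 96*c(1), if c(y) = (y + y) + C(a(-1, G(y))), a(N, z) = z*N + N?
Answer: 36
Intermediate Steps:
G(p) = 0 (G(p) = (½)*0 = 0)
a(N, z) = N + N*z (a(N, z) = N*z + N = N + N*z)
C(j) = -2 (C(j) = -1 - 1 = -2)
c(y) = -2 + 2*y (c(y) = (y + y) - 2 = 2*y - 2 = -2 + 2*y)
(6*(-2))*(-3) + 96*c(1) = (6*(-2))*(-3) + 96*(-2 + 2*1) = -12*(-3) + 96*(-2 + 2) = 36 + 96*0 = 36 + 0 = 36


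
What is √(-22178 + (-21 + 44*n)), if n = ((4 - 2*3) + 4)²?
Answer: 3*I*√2447 ≈ 148.4*I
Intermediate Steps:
n = 4 (n = ((4 - 6) + 4)² = (-2 + 4)² = 2² = 4)
√(-22178 + (-21 + 44*n)) = √(-22178 + (-21 + 44*4)) = √(-22178 + (-21 + 176)) = √(-22178 + 155) = √(-22023) = 3*I*√2447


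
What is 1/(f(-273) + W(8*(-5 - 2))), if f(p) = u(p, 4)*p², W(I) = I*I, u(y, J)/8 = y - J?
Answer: -1/165153128 ≈ -6.0550e-9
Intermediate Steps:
u(y, J) = -8*J + 8*y (u(y, J) = 8*(y - J) = -8*J + 8*y)
W(I) = I²
f(p) = p²*(-32 + 8*p) (f(p) = (-8*4 + 8*p)*p² = (-32 + 8*p)*p² = p²*(-32 + 8*p))
1/(f(-273) + W(8*(-5 - 2))) = 1/(8*(-273)²*(-4 - 273) + (8*(-5 - 2))²) = 1/(8*74529*(-277) + (8*(-7))²) = 1/(-165156264 + (-56)²) = 1/(-165156264 + 3136) = 1/(-165153128) = -1/165153128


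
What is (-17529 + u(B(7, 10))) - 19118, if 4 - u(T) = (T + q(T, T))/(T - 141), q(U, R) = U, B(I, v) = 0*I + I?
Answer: -2455074/67 ≈ -36643.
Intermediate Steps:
B(I, v) = I (B(I, v) = 0 + I = I)
u(T) = 4 - 2*T/(-141 + T) (u(T) = 4 - (T + T)/(T - 141) = 4 - 2*T/(-141 + T))
(-17529 + u(B(7, 10))) - 19118 = (-17529 + 2*(-282 + 7)/(-141 + 7)) - 19118 = (-17529 + 2*(-275)/(-134)) - 19118 = (-17529 + 2*(-1/134)*(-275)) - 19118 = (-17529 + 275/67) - 19118 = -1174168/67 - 19118 = -2455074/67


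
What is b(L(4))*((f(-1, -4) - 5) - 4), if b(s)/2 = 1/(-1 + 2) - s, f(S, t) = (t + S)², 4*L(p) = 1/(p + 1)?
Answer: 152/5 ≈ 30.400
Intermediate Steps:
L(p) = 1/(4*(1 + p)) (L(p) = 1/(4*(p + 1)) = 1/(4*(1 + p)))
f(S, t) = (S + t)²
b(s) = 2 - 2*s (b(s) = 2*(1/(-1 + 2) - s) = 2*(1/1 - s) = 2*(1 - s) = 2 - 2*s)
b(L(4))*((f(-1, -4) - 5) - 4) = (2 - 1/(2*(1 + 4)))*(((-1 - 4)² - 5) - 4) = (2 - 1/(2*5))*(((-5)² - 5) - 4) = (2 - 1/(2*5))*((25 - 5) - 4) = (2 - 2*1/20)*(20 - 4) = (2 - ⅒)*16 = (19/10)*16 = 152/5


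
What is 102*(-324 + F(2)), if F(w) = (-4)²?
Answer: -31416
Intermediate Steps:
F(w) = 16
102*(-324 + F(2)) = 102*(-324 + 16) = 102*(-308) = -31416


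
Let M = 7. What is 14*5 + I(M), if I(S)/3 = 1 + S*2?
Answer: 115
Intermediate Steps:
I(S) = 3 + 6*S (I(S) = 3*(1 + S*2) = 3*(1 + 2*S) = 3 + 6*S)
14*5 + I(M) = 14*5 + (3 + 6*7) = 70 + (3 + 42) = 70 + 45 = 115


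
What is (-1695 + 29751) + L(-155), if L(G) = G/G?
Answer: 28057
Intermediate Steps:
L(G) = 1
(-1695 + 29751) + L(-155) = (-1695 + 29751) + 1 = 28056 + 1 = 28057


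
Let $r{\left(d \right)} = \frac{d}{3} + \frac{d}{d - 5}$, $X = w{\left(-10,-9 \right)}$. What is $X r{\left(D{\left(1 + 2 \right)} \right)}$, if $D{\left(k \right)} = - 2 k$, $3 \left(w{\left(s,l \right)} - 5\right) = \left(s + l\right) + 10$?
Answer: $- \frac{32}{11} \approx -2.9091$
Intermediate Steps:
$w{\left(s,l \right)} = \frac{25}{3} + \frac{l}{3} + \frac{s}{3}$ ($w{\left(s,l \right)} = 5 + \frac{\left(s + l\right) + 10}{3} = 5 + \frac{\left(l + s\right) + 10}{3} = 5 + \frac{10 + l + s}{3} = 5 + \left(\frac{10}{3} + \frac{l}{3} + \frac{s}{3}\right) = \frac{25}{3} + \frac{l}{3} + \frac{s}{3}$)
$X = 2$ ($X = \frac{25}{3} + \frac{1}{3} \left(-9\right) + \frac{1}{3} \left(-10\right) = \frac{25}{3} - 3 - \frac{10}{3} = 2$)
$r{\left(d \right)} = \frac{d}{3} + \frac{d}{-5 + d}$ ($r{\left(d \right)} = d \frac{1}{3} + \frac{d}{d - 5} = \frac{d}{3} + \frac{d}{-5 + d}$)
$X r{\left(D{\left(1 + 2 \right)} \right)} = 2 \frac{- 2 \left(1 + 2\right) \left(-2 - 2 \left(1 + 2\right)\right)}{3 \left(-5 - 2 \left(1 + 2\right)\right)} = 2 \frac{\left(-2\right) 3 \left(-2 - 6\right)}{3 \left(-5 - 6\right)} = 2 \cdot \frac{1}{3} \left(-6\right) \frac{1}{-5 - 6} \left(-2 - 6\right) = 2 \cdot \frac{1}{3} \left(-6\right) \frac{1}{-11} \left(-8\right) = 2 \cdot \frac{1}{3} \left(-6\right) \left(- \frac{1}{11}\right) \left(-8\right) = 2 \left(- \frac{16}{11}\right) = - \frac{32}{11}$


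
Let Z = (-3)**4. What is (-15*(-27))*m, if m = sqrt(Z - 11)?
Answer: 405*sqrt(70) ≈ 3388.5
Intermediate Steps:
Z = 81
m = sqrt(70) (m = sqrt(81 - 11) = sqrt(70) ≈ 8.3666)
(-15*(-27))*m = (-15*(-27))*sqrt(70) = 405*sqrt(70)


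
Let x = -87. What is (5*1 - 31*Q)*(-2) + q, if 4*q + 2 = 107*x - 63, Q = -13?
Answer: -6319/2 ≈ -3159.5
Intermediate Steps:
q = -4687/2 (q = -1/2 + (107*(-87) - 63)/4 = -1/2 + (-9309 - 63)/4 = -1/2 + (1/4)*(-9372) = -1/2 - 2343 = -4687/2 ≈ -2343.5)
(5*1 - 31*Q)*(-2) + q = (5*1 - 31*(-13))*(-2) - 4687/2 = (5 + 403)*(-2) - 4687/2 = 408*(-2) - 4687/2 = -816 - 4687/2 = -6319/2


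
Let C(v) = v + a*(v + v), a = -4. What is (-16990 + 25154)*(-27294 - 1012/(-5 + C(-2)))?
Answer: -2013715912/9 ≈ -2.2375e+8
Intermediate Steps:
C(v) = -7*v (C(v) = v - 4*(v + v) = v - 8*v = -7*v)
(-16990 + 25154)*(-27294 - 1012/(-5 + C(-2))) = (-16990 + 25154)*(-27294 - 1012/(-5 - 7*(-2))) = 8164*(-27294 - 1012/(-5 + 14)) = 8164*(-27294 - 1012/9) = 8164*(-246658/9) = -2013715912/9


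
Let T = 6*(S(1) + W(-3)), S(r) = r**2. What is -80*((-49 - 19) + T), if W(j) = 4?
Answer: 3040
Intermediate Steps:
T = 30 (T = 6*(1**2 + 4) = 6*(1 + 4) = 6*5 = 30)
-80*((-49 - 19) + T) = -80*((-49 - 19) + 30) = -80*(-68 + 30) = -80*(-38) = 3040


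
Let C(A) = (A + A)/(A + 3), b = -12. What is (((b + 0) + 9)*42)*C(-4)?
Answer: -1008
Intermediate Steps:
C(A) = 2*A/(3 + A) (C(A) = (2*A)/(3 + A) = 2*A/(3 + A))
(((b + 0) + 9)*42)*C(-4) = (((-12 + 0) + 9)*42)*(2*(-4)/(3 - 4)) = ((-12 + 9)*42)*(2*(-4)/(-1)) = (-3*42)*(2*(-4)*(-1)) = -126*8 = -1008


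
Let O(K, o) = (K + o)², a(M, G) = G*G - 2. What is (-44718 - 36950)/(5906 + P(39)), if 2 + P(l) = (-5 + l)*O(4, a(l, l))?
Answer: -40834/39434945 ≈ -0.0010355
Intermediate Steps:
a(M, G) = -2 + G² (a(M, G) = G² - 2 = -2 + G²)
P(l) = -2 + (2 + l²)²*(-5 + l) (P(l) = -2 + (-5 + l)*(4 + (-2 + l²))² = -2 + (-5 + l)*(2 + l²)² = -2 + (2 + l²)²*(-5 + l))
(-44718 - 36950)/(5906 + P(39)) = (-44718 - 36950)/(5906 + (-2 - 5*(2 + 39²)² + 39*(2 + 39²)²)) = -81668/(5906 + (-2 - 5*(2 + 1521)² + 39*(2 + 1521)²)) = -81668/(5906 + (-2 - 5*1523² + 39*1523²)) = -81668/(5906 + (-2 - 5*2319529 + 39*2319529)) = -81668/(5906 + (-2 - 11597645 + 90461631)) = -81668/(5906 + 78863984) = -81668/78869890 = -81668*1/78869890 = -40834/39434945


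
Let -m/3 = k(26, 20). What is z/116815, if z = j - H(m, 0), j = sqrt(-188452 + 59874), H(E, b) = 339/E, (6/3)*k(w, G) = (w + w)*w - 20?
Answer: 113/77798790 + I*sqrt(128578)/116815 ≈ 1.4525e-6 + 0.0030696*I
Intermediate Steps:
k(w, G) = -10 + w**2 (k(w, G) = ((w + w)*w - 20)/2 = ((2*w)*w - 20)/2 = (2*w**2 - 20)/2 = (-20 + 2*w**2)/2 = -10 + w**2)
m = -1998 (m = -3*(-10 + 26**2) = -3*(-10 + 676) = -3*666 = -1998)
j = I*sqrt(128578) (j = sqrt(-128578) = I*sqrt(128578) ≈ 358.58*I)
z = 113/666 + I*sqrt(128578) (z = I*sqrt(128578) - 339/(-1998) = I*sqrt(128578) - 339*(-1)/1998 = I*sqrt(128578) - 1*(-113/666) = I*sqrt(128578) + 113/666 = 113/666 + I*sqrt(128578) ≈ 0.16967 + 358.58*I)
z/116815 = (113/666 + I*sqrt(128578))/116815 = (113/666 + I*sqrt(128578))*(1/116815) = 113/77798790 + I*sqrt(128578)/116815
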